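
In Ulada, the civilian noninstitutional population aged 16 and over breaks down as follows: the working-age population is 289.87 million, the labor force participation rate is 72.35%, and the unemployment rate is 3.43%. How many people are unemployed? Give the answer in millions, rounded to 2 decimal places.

Labor force = 0.7235 × 289.87 = 209.72 million.
Unemployed = 0.0343 × 209.72 ≈ 7.19 million.

About 7.19 million are unemployed.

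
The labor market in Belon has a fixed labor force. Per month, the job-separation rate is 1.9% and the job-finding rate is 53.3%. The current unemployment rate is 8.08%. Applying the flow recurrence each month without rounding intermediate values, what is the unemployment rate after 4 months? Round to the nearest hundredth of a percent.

With a fixed labor force, u_{t+1} = u_t + s·(1−u_t) − f·u_t = u_t·(1−s−f) + s.
Here 1−s−f = 0.448 and s = 0.019.
u_1 = 0.080800 × 0.448 + 0.019 = 0.055198.
u_2 = 0.055198 × 0.448 + 0.019 = 0.043729.
u_3 = 0.043729 × 0.448 + 0.019 = 0.038591.
u_4 = 0.038591 × 0.448 + 0.019 = 0.036289.

Unemployment rate after four months ≈ 3.63%.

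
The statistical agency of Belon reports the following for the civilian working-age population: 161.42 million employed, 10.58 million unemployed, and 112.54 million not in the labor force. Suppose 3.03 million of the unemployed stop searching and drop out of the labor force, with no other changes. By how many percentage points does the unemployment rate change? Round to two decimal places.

Initially, labor force = 161.42 + 10.58 = 172.00 million, so u = 10.58/172.00 = 6.15%.
After the change, unemployed and labor force both fall by 3.03 → E = 161.42, U = 7.55, labor force = 168.97 million.
New unemployment rate = 7.55 / 168.97 = 4.47%.
Change = 4.47% − 6.15% = −1.68 percentage points.

The unemployment rate changes by −1.68 percentage points.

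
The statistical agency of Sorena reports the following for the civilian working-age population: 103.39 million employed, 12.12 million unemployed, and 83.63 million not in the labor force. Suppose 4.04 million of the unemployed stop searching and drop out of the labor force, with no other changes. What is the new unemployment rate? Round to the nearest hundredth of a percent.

Initially, labor force = 103.39 + 12.12 = 115.51 million, so u = 12.12/115.51 = 10.49%.
After the change, unemployed and labor force both fall by 4.04 → E = 103.39, U = 8.08, labor force = 111.47 million.
New unemployment rate = 8.08 / 111.47 = 7.25%.

New unemployment rate ≈ 7.25%.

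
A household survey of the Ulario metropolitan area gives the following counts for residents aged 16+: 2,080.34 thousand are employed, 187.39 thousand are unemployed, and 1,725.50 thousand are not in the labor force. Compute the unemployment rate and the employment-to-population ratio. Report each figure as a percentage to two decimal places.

Unemployment rate ≈ 8.26%; employment-population ratio ≈ 52.10%.

Labor force = employed + unemployed = 2,080.34 + 187.39 = 2,267.73 thousand.
Working-age population = 2,267.73 + 1,725.50 = 3,993.23 thousand.
Unemployment rate = 187.39 / 2,267.73 = 8.26%.
Employment-population ratio = 2,080.34 / 3,993.23 = 52.10%.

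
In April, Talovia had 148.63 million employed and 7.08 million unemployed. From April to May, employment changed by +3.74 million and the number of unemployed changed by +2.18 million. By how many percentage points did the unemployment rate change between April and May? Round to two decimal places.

The unemployment rate changed by +1.18 percentage points.

April: labor force = 148.63 + 7.08 = 155.71; u = 7.08/155.71 = 4.55%.
May: labor force = 152.37 + 9.26 = 161.63; u = 9.26/161.63 = 5.73%.
Change = 5.73% − 4.55% = +1.18 pp.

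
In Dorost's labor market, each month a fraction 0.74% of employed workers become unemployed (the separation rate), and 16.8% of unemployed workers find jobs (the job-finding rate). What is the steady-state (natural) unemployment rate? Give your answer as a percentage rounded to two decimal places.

Steady-state unemployment rate ≈ 4.22%.

At steady state the flows balance: s·E = f·U, so U/(E+U) = s/(s+f).
u* = 0.74 / (0.74 + 16.8) = 0.74 / 17.54 = 4.22%.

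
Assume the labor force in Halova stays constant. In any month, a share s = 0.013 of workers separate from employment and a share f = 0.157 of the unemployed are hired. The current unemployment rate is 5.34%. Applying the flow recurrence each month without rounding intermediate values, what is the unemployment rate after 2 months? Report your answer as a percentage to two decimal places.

With a fixed labor force, u_{t+1} = u_t + s·(1−u_t) − f·u_t = u_t·(1−s−f) + s.
Here 1−s−f = 0.830 and s = 0.013.
u_1 = 0.053400 × 0.830 + 0.013 = 0.057322.
u_2 = 0.057322 × 0.830 + 0.013 = 0.060577.

Unemployment rate after two months ≈ 6.06%.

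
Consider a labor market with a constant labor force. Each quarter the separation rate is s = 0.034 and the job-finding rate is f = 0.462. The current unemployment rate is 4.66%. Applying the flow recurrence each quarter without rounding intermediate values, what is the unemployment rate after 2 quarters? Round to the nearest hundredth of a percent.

With a fixed labor force, u_{t+1} = u_t + s·(1−u_t) − f·u_t = u_t·(1−s−f) + s.
Here 1−s−f = 0.504 and s = 0.034.
u_1 = 0.046600 × 0.504 + 0.034 = 0.057486.
u_2 = 0.057486 × 0.504 + 0.034 = 0.062973.

Unemployment rate after two quarters ≈ 6.30%.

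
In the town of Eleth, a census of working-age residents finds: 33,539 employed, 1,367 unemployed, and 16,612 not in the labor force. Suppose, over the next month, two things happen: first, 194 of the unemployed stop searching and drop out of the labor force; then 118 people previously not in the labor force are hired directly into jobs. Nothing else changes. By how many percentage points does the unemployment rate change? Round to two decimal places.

Initially, labor force = 33,539 + 1,367 = 34,906, so u = 1,367/34,906 = 3.92%.
After the first change, unemployed and labor force both fall by 194 → E = 33,539, U = 1,173, labor force = 34,712.
After the second change, employed and labor force both rise by 118; unemployed unchanged → E = 33,657, U = 1,173, labor force = 34,830.
New unemployment rate = 1,173 / 34,830 = 3.37%.
Change = 3.37% − 3.92% = −0.55 percentage points.

The unemployment rate changes by −0.55 percentage points.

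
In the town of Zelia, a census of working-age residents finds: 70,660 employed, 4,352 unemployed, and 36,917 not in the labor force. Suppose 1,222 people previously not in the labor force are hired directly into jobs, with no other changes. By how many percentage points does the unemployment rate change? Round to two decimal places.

Initially, labor force = 70,660 + 4,352 = 75,012, so u = 4,352/75,012 = 5.80%.
After the change, employed and labor force both rise by 1,222; unemployed unchanged → E = 71,882, U = 4,352, labor force = 76,234.
New unemployment rate = 4,352 / 76,234 = 5.71%.
Change = 5.71% − 5.80% = −0.09 percentage points.

The unemployment rate changes by −0.09 percentage points.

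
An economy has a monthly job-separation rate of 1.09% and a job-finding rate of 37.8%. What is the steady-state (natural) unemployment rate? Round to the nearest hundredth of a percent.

Steady-state unemployment rate ≈ 2.80%.

At steady state the flows balance: s·E = f·U, so U/(E+U) = s/(s+f).
u* = 1.09 / (1.09 + 37.8) = 1.09 / 38.89 = 2.80%.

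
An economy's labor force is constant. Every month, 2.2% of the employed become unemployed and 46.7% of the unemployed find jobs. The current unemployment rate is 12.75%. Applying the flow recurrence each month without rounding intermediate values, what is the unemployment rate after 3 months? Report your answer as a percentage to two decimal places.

With a fixed labor force, u_{t+1} = u_t + s·(1−u_t) − f·u_t = u_t·(1−s−f) + s.
Here 1−s−f = 0.511 and s = 0.022.
u_1 = 0.127500 × 0.511 + 0.022 = 0.087152.
u_2 = 0.087152 × 0.511 + 0.022 = 0.066535.
u_3 = 0.066535 × 0.511 + 0.022 = 0.055999.

Unemployment rate after three months ≈ 5.60%.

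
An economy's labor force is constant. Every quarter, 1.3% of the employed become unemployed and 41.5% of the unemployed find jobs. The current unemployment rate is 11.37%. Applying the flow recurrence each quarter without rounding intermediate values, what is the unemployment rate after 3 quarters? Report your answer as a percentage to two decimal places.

Unemployment rate after three quarters ≈ 4.60%.

With a fixed labor force, u_{t+1} = u_t + s·(1−u_t) − f·u_t = u_t·(1−s−f) + s.
Here 1−s−f = 0.572 and s = 0.013.
u_1 = 0.113700 × 0.572 + 0.013 = 0.078036.
u_2 = 0.078036 × 0.572 + 0.013 = 0.057637.
u_3 = 0.057637 × 0.572 + 0.013 = 0.045968.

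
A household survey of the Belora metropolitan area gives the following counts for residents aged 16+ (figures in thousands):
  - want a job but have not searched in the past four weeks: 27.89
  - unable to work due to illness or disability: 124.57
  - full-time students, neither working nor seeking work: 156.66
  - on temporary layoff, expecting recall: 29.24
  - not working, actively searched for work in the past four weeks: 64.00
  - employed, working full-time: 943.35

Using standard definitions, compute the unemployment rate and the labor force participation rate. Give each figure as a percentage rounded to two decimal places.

Employed = 943.35 thousand.
Unemployed = 29.24 + 64.00 = 93.24 thousand (jobless and actively searching, or on temporary layoff).
Labor force = 943.35 + 93.24 = 1,036.59 thousand.
Not in labor force = 27.89 + 124.57 + 156.66 = 309.12 thousand (those not working and not actively searching are outside the labor force — including those who want a job but have given up searching).
Civilian working-age population = 1,036.59 + 309.12 = 1,345.71 thousand.
Unemployment rate = 93.24 / 1,036.59 = 8.99%.
Labor force participation rate = 1,036.59 / 1,345.71 = 77.03%.

Unemployment rate ≈ 8.99%; labor force participation rate ≈ 77.03%.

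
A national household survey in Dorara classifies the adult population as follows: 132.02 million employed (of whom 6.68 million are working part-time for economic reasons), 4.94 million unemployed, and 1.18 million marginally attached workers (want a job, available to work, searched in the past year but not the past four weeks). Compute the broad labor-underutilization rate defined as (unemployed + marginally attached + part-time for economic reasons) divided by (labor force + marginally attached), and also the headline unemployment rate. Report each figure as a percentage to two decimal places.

Labor force = 132.02 + 4.94 = 136.96 million.
Numerator = 4.94 + 1.18 + 6.68 = 12.80 million.
Denominator = 136.96 + 1.18 = 138.14 million.
Broad rate = 12.80 / 138.14 = 9.27%.
Headline unemployment rate = 4.94 / 136.96 = 3.61%.

Broad underutilization rate ≈ 9.27%; headline unemployment rate ≈ 3.61%.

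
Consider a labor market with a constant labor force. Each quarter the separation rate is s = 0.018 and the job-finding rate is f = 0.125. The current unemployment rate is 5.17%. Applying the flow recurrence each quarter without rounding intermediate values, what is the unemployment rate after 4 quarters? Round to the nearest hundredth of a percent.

With a fixed labor force, u_{t+1} = u_t + s·(1−u_t) − f·u_t = u_t·(1−s−f) + s.
Here 1−s−f = 0.857 and s = 0.018.
u_1 = 0.051700 × 0.857 + 0.018 = 0.062307.
u_2 = 0.062307 × 0.857 + 0.018 = 0.071397.
u_3 = 0.071397 × 0.857 + 0.018 = 0.079187.
u_4 = 0.079187 × 0.857 + 0.018 = 0.085863.

Unemployment rate after four quarters ≈ 8.59%.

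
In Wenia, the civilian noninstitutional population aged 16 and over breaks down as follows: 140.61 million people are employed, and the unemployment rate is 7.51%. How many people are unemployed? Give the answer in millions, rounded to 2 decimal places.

About 11.42 million are unemployed.

Let U be the number unemployed. The labor force is E + U, and U/(E+U) = 0.0751.
So U = 0.0751 × 140.61 / (1 − 0.0751) = 10.5598 / 0.9249 ≈ 11.42 million.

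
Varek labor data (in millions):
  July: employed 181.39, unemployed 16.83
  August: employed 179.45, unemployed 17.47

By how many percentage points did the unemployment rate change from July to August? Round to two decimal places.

July: labor force = 181.39 + 16.83 = 198.22; u = 16.83/198.22 = 8.49%.
August: labor force = 179.45 + 17.47 = 196.92; u = 17.47/196.92 = 8.87%.
Change = 8.87% − 8.49% = +0.38 pp.

The unemployment rate changed by +0.38 percentage points.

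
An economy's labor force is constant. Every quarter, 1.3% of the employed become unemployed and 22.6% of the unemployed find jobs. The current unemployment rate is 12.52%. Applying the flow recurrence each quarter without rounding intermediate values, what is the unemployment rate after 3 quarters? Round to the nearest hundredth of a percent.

With a fixed labor force, u_{t+1} = u_t + s·(1−u_t) − f·u_t = u_t·(1−s−f) + s.
Here 1−s−f = 0.761 and s = 0.013.
u_1 = 0.125200 × 0.761 + 0.013 = 0.108277.
u_2 = 0.108277 × 0.761 + 0.013 = 0.095399.
u_3 = 0.095399 × 0.761 + 0.013 = 0.085599.

Unemployment rate after three quarters ≈ 8.56%.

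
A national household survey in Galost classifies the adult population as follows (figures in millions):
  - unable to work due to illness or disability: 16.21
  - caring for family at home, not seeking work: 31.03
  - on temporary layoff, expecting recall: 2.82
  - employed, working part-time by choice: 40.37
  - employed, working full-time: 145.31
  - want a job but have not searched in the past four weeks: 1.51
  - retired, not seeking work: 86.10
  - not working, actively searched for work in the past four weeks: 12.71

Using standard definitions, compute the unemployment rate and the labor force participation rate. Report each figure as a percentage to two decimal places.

Employed = 40.37 + 145.31 = 185.68 million.
Unemployed = 2.82 + 12.71 = 15.53 million (jobless and actively searching, or on temporary layoff).
Labor force = 185.68 + 15.53 = 201.21 million.
Not in labor force = 16.21 + 31.03 + 1.51 + 86.10 = 134.85 million (those not working and not actively searching are outside the labor force — including those who want a job but have given up searching).
Civilian working-age population = 201.21 + 134.85 = 336.06 million.
Unemployment rate = 15.53 / 201.21 = 7.72%.
Labor force participation rate = 201.21 / 336.06 = 59.87%.

Unemployment rate ≈ 7.72%; labor force participation rate ≈ 59.87%.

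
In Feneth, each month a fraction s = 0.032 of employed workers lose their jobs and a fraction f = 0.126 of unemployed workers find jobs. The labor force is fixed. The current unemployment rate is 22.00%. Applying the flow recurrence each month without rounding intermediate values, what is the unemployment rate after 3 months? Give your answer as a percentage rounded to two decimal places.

With a fixed labor force, u_{t+1} = u_t + s·(1−u_t) − f·u_t = u_t·(1−s−f) + s.
Here 1−s−f = 0.842 and s = 0.032.
u_1 = 0.220000 × 0.842 + 0.032 = 0.217240.
u_2 = 0.217240 × 0.842 + 0.032 = 0.214916.
u_3 = 0.214916 × 0.842 + 0.032 = 0.212959.

Unemployment rate after three months ≈ 21.30%.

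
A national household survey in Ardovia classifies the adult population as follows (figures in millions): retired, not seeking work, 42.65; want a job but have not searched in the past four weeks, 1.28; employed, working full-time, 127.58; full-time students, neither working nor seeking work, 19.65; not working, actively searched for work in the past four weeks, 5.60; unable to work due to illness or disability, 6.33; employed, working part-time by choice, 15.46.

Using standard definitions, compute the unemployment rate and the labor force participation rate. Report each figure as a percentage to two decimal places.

Employed = 127.58 + 15.46 = 143.04 million.
Unemployed = 5.60 million.
Labor force = 143.04 + 5.60 = 148.64 million.
Not in labor force = 42.65 + 1.28 + 19.65 + 6.33 = 69.91 million (those not working and not actively searching are outside the labor force — including those who want a job but have given up searching).
Civilian working-age population = 148.64 + 69.91 = 218.55 million.
Unemployment rate = 5.60 / 148.64 = 3.77%.
Labor force participation rate = 148.64 / 218.55 = 68.01%.

Unemployment rate ≈ 3.77%; labor force participation rate ≈ 68.01%.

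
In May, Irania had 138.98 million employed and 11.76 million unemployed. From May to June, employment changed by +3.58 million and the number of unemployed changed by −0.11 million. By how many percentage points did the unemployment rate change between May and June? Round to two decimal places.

The unemployment rate changed by −0.25 percentage points.

May: labor force = 138.98 + 11.76 = 150.74; u = 11.76/150.74 = 7.80%.
June: labor force = 142.56 + 11.65 = 154.21; u = 11.65/154.21 = 7.55%.
Change = 7.55% − 7.80% = −0.25 pp.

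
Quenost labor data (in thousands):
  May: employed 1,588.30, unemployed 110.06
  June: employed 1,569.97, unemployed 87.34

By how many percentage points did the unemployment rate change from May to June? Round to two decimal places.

The unemployment rate changed by −1.21 percentage points.

May: labor force = 1,588.30 + 110.06 = 1,698.36; u = 110.06/1,698.36 = 6.48%.
June: labor force = 1,569.97 + 87.34 = 1,657.31; u = 87.34/1,657.31 = 5.27%.
Change = 5.27% − 6.48% = −1.21 pp.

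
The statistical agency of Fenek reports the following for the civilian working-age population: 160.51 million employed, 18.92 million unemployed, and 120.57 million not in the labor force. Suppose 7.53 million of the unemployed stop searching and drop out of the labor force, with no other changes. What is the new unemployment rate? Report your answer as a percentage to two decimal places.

Initially, labor force = 160.51 + 18.92 = 179.43 million, so u = 18.92/179.43 = 10.54%.
After the change, unemployed and labor force both fall by 7.53 → E = 160.51, U = 11.39, labor force = 171.90 million.
New unemployment rate = 11.39 / 171.90 = 6.63%.

New unemployment rate ≈ 6.63%.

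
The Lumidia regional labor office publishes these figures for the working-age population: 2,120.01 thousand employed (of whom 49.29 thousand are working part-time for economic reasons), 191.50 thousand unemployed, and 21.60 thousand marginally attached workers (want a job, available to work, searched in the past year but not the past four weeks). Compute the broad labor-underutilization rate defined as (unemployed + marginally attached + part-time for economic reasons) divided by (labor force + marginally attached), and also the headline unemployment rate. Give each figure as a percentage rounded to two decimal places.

Broad underutilization rate ≈ 11.25%; headline unemployment rate ≈ 8.28%.

Labor force = 2,120.01 + 191.50 = 2,311.51 thousand.
Numerator = 191.50 + 21.60 + 49.29 = 262.39 thousand.
Denominator = 2,311.51 + 21.60 = 2,333.11 thousand.
Broad rate = 262.39 / 2,333.11 = 11.25%.
Headline unemployment rate = 191.50 / 2,311.51 = 8.28%.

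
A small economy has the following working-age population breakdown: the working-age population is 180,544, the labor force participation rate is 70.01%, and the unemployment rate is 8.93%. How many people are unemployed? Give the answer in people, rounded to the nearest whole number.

Labor force = 0.7001 × 180,544 = 126,399.
Unemployed = 0.0893 × 126,399 ≈ 11,287.

About 11,287 are unemployed.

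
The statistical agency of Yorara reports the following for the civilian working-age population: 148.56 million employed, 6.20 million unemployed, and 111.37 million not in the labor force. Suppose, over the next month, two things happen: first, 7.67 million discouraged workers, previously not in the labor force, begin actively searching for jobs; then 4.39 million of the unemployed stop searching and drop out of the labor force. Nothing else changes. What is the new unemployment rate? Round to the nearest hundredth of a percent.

New unemployment rate ≈ 6.00%.

Initially, labor force = 148.56 + 6.20 = 154.76 million, so u = 6.20/154.76 = 4.01%.
After the first change, unemployed and labor force both rise by 7.67 → E = 148.56, U = 13.87, labor force = 162.43 million.
After the second change, unemployed and labor force both fall by 4.39 → E = 148.56, U = 9.48, labor force = 158.04 million.
New unemployment rate = 9.48 / 158.04 = 6.00%.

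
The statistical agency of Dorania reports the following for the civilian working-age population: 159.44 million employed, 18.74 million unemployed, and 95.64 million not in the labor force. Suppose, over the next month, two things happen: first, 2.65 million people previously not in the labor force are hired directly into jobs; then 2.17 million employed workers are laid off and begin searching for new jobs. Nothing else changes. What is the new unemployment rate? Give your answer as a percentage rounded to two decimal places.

Initially, labor force = 159.44 + 18.74 = 178.18 million, so u = 18.74/178.18 = 10.52%.
After the first change, employed and labor force both rise by 2.65; unemployed unchanged → E = 162.09, U = 18.74, labor force = 180.83 million.
After the second change, employed falls and unemployed rises by 2.17; labor force unchanged → E = 159.92, U = 20.91, labor force = 180.83 million.
New unemployment rate = 20.91 / 180.83 = 11.56%.

New unemployment rate ≈ 11.56%.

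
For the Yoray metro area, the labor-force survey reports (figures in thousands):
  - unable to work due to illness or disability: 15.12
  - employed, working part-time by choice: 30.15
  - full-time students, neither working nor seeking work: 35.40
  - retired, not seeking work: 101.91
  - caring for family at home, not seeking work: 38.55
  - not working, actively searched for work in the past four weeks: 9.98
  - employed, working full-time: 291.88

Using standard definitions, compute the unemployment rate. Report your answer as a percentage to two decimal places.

Unemployment rate ≈ 3.01%.

Employed = 30.15 + 291.88 = 322.03 thousand.
Unemployed = 9.98 thousand.
Labor force = 322.03 + 9.98 = 332.01 thousand.
Unemployment rate = 9.98 / 332.01 = 3.01%.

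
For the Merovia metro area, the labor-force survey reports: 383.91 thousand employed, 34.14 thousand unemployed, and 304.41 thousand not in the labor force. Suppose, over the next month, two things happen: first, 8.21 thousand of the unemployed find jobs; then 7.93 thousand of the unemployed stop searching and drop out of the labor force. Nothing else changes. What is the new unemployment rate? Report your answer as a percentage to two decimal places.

Initially, labor force = 383.91 + 34.14 = 418.05 thousand, so u = 34.14/418.05 = 8.17%.
After the first change, unemployed falls and employed rises by 8.21; labor force unchanged → E = 392.12, U = 25.93, labor force = 418.05 thousand.
After the second change, unemployed and labor force both fall by 7.93 → E = 392.12, U = 18.00, labor force = 410.12 thousand.
New unemployment rate = 18.00 / 410.12 = 4.39%.

New unemployment rate ≈ 4.39%.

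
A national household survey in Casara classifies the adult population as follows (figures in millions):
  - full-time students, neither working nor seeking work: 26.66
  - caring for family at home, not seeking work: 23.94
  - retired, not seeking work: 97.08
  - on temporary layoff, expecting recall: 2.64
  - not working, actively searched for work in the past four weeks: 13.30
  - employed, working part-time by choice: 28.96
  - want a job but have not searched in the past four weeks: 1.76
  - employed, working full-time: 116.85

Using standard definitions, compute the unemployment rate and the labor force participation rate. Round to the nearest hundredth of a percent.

Employed = 28.96 + 116.85 = 145.81 million.
Unemployed = 2.64 + 13.30 = 15.94 million (jobless and actively searching, or on temporary layoff).
Labor force = 145.81 + 15.94 = 161.75 million.
Not in labor force = 26.66 + 23.94 + 97.08 + 1.76 = 149.44 million (those not working and not actively searching are outside the labor force — including those who want a job but have given up searching).
Civilian working-age population = 161.75 + 149.44 = 311.19 million.
Unemployment rate = 15.94 / 161.75 = 9.85%.
Labor force participation rate = 161.75 / 311.19 = 51.98%.

Unemployment rate ≈ 9.85%; labor force participation rate ≈ 51.98%.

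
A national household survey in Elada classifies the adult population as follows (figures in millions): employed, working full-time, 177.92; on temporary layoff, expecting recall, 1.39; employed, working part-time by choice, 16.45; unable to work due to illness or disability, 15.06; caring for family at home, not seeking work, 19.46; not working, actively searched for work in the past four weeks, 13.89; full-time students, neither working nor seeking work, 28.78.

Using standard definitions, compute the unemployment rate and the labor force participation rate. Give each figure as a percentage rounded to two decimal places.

Unemployment rate ≈ 7.29%; labor force participation rate ≈ 76.81%.

Employed = 177.92 + 16.45 = 194.37 million.
Unemployed = 1.39 + 13.89 = 15.28 million (jobless and actively searching, or on temporary layoff).
Labor force = 194.37 + 15.28 = 209.65 million.
Not in labor force = 15.06 + 19.46 + 28.78 = 63.30 million (those not working and not actively searching are outside the labor force).
Civilian working-age population = 209.65 + 63.30 = 272.95 million.
Unemployment rate = 15.28 / 209.65 = 7.29%.
Labor force participation rate = 209.65 / 272.95 = 76.81%.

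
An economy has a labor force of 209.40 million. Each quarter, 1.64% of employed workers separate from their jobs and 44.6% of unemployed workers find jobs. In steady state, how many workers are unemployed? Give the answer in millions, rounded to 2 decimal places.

About 7.43 million are unemployed in steady state.

Steady-state unemployment rate u* = s/(s+f) = 1.64/(1.64+44.6) = 0.035467.
Unemployed = u* × labor force = 0.035467 × 209.40 ≈ 7.43 million.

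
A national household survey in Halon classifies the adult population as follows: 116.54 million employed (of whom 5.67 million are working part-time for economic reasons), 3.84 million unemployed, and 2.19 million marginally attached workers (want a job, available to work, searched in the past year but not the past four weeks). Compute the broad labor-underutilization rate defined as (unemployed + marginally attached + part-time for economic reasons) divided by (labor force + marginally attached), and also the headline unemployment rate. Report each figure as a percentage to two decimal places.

Broad underutilization rate ≈ 9.55%; headline unemployment rate ≈ 3.19%.

Labor force = 116.54 + 3.84 = 120.38 million.
Numerator = 3.84 + 2.19 + 5.67 = 11.70 million.
Denominator = 120.38 + 2.19 = 122.57 million.
Broad rate = 11.70 / 122.57 = 9.55%.
Headline unemployment rate = 3.84 / 120.38 = 3.19%.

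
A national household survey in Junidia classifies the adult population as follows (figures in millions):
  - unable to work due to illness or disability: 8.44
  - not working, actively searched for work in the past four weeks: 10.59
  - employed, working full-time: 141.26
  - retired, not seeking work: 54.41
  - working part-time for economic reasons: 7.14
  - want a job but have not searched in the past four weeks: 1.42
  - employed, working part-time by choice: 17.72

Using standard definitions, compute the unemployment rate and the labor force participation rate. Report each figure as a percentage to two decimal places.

Employed = 141.26 + 7.14 + 17.72 = 166.12 million (anyone who worked, including part-time for economic reasons, counts as employed).
Unemployed = 10.59 million.
Labor force = 166.12 + 10.59 = 176.71 million.
Not in labor force = 8.44 + 54.41 + 1.42 = 64.27 million (those not working and not actively searching are outside the labor force — including those who want a job but have given up searching).
Civilian working-age population = 176.71 + 64.27 = 240.98 million.
Unemployment rate = 10.59 / 176.71 = 5.99%.
Labor force participation rate = 176.71 / 240.98 = 73.33%.

Unemployment rate ≈ 5.99%; labor force participation rate ≈ 73.33%.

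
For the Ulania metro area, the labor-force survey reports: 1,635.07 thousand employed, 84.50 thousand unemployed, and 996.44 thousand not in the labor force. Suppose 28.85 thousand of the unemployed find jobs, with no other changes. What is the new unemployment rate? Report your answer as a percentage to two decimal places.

Initially, labor force = 1,635.07 + 84.50 = 1,719.57 thousand, so u = 84.50/1,719.57 = 4.91%.
After the change, unemployed falls and employed rises by 28.85; labor force unchanged → E = 1,663.92, U = 55.65, labor force = 1,719.57 thousand.
New unemployment rate = 55.65 / 1,719.57 = 3.24%.

New unemployment rate ≈ 3.24%.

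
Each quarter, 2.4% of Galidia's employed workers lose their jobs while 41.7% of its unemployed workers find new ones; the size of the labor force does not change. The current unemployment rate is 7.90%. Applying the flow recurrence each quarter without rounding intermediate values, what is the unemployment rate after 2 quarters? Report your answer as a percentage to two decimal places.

With a fixed labor force, u_{t+1} = u_t + s·(1−u_t) − f·u_t = u_t·(1−s−f) + s.
Here 1−s−f = 0.559 and s = 0.024.
u_1 = 0.079000 × 0.559 + 0.024 = 0.068161.
u_2 = 0.068161 × 0.559 + 0.024 = 0.062102.

Unemployment rate after two quarters ≈ 6.21%.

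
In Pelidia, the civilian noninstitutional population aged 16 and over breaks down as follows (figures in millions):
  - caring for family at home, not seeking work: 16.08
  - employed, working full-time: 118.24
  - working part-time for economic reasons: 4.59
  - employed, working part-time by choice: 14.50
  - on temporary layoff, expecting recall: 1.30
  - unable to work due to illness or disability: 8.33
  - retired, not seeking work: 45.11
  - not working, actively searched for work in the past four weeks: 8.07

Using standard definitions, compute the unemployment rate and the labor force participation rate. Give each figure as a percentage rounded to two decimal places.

Unemployment rate ≈ 6.39%; labor force participation rate ≈ 67.85%.

Employed = 118.24 + 4.59 + 14.50 = 137.33 million (anyone who worked, including part-time for economic reasons, counts as employed).
Unemployed = 1.30 + 8.07 = 9.37 million (jobless and actively searching, or on temporary layoff).
Labor force = 137.33 + 9.37 = 146.70 million.
Not in labor force = 16.08 + 8.33 + 45.11 = 69.52 million (those not working and not actively searching are outside the labor force).
Civilian working-age population = 146.70 + 69.52 = 216.22 million.
Unemployment rate = 9.37 / 146.70 = 6.39%.
Labor force participation rate = 146.70 / 216.22 = 67.85%.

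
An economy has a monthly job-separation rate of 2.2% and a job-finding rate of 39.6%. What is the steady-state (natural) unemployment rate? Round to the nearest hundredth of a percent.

At steady state the flows balance: s·E = f·U, so U/(E+U) = s/(s+f).
u* = 2.2 / (2.2 + 39.6) = 2.2 / 41.80 = 5.26%.

Steady-state unemployment rate ≈ 5.26%.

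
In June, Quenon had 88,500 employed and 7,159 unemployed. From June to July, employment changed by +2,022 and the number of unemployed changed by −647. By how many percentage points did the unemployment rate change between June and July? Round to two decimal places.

June: labor force = 88,500 + 7,159 = 95,659; u = 7,159/95,659 = 7.48%.
July: labor force = 90,522 + 6,512 = 97,034; u = 6,512/97,034 = 6.71%.
Change = 6.71% − 7.48% = −0.77 pp.

The unemployment rate changed by −0.77 percentage points.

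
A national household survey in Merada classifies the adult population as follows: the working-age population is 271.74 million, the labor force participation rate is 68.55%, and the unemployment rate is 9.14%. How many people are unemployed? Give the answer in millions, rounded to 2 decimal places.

About 17.03 million are unemployed.

Labor force = 0.6855 × 271.74 = 186.28 million.
Unemployed = 0.0914 × 186.28 ≈ 17.03 million.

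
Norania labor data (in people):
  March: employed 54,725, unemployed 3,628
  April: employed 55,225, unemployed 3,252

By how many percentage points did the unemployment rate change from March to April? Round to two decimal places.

March: labor force = 54,725 + 3,628 = 58,353; u = 3,628/58,353 = 6.22%.
April: labor force = 55,225 + 3,252 = 58,477; u = 3,252/58,477 = 5.56%.
Change = 5.56% − 6.22% = −0.66 pp.

The unemployment rate changed by −0.66 percentage points.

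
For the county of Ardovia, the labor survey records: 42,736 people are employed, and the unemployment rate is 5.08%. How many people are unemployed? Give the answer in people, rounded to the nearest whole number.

Let U be the number unemployed. The labor force is E + U, and U/(E+U) = 0.0508.
So U = 0.0508 × 42,736 / (1 − 0.0508) = 2170.99 / 0.9492 ≈ 2,287.

About 2,287 are unemployed.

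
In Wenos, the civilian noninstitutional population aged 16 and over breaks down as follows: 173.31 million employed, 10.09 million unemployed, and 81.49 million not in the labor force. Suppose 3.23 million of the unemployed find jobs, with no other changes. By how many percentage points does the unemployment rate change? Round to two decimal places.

Initially, labor force = 173.31 + 10.09 = 183.40 million, so u = 10.09/183.40 = 5.50%.
After the change, unemployed falls and employed rises by 3.23; labor force unchanged → E = 176.54, U = 6.86, labor force = 183.40 million.
New unemployment rate = 6.86 / 183.40 = 3.74%.
Change = 3.74% − 5.50% = −1.76 percentage points.

The unemployment rate changes by −1.76 percentage points.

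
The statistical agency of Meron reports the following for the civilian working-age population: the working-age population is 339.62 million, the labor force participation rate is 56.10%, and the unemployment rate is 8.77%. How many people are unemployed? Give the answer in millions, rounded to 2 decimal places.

About 16.71 million are unemployed.

Labor force = 0.5610 × 339.62 = 190.53 million.
Unemployed = 0.0877 × 190.53 ≈ 16.71 million.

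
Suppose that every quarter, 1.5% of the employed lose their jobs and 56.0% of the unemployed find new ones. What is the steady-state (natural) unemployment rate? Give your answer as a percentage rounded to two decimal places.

At steady state the flows balance: s·E = f·U, so U/(E+U) = s/(s+f).
u* = 1.5 / (1.5 + 56.0) = 1.5 / 57.50 = 2.61%.

Steady-state unemployment rate ≈ 2.61%.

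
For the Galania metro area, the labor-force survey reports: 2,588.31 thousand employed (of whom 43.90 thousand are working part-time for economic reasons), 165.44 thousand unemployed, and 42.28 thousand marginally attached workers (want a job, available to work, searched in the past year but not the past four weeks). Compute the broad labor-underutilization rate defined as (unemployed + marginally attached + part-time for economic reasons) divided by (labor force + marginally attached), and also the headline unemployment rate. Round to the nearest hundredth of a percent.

Broad underutilization rate ≈ 9.00%; headline unemployment rate ≈ 6.01%.

Labor force = 2,588.31 + 165.44 = 2,753.75 thousand.
Numerator = 165.44 + 42.28 + 43.90 = 251.62 thousand.
Denominator = 2,753.75 + 42.28 = 2,796.03 thousand.
Broad rate = 251.62 / 2,796.03 = 9.00%.
Headline unemployment rate = 165.44 / 2,753.75 = 6.01%.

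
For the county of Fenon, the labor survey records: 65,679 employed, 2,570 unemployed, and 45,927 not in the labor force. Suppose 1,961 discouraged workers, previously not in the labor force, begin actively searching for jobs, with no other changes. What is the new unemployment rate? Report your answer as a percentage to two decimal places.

Initially, labor force = 65,679 + 2,570 = 68,249, so u = 2,570/68,249 = 3.77%.
After the change, unemployed and labor force both rise by 1,961 → E = 65,679, U = 4,531, labor force = 70,210.
New unemployment rate = 4,531 / 70,210 = 6.45%.

New unemployment rate ≈ 6.45%.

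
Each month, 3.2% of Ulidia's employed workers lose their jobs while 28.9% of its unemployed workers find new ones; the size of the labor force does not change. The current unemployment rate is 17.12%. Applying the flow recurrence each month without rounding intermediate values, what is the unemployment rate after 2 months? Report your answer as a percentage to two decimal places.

Unemployment rate after two months ≈ 13.27%.

With a fixed labor force, u_{t+1} = u_t + s·(1−u_t) − f·u_t = u_t·(1−s−f) + s.
Here 1−s−f = 0.679 and s = 0.032.
u_1 = 0.171200 × 0.679 + 0.032 = 0.148245.
u_2 = 0.148245 × 0.679 + 0.032 = 0.132658.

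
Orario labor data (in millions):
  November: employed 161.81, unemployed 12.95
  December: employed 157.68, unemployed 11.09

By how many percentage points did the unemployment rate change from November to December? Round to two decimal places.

The unemployment rate changed by −0.84 percentage points.

November: labor force = 161.81 + 12.95 = 174.76; u = 12.95/174.76 = 7.41%.
December: labor force = 157.68 + 11.09 = 168.77; u = 11.09/168.77 = 6.57%.
Change = 6.57% − 7.41% = −0.84 pp.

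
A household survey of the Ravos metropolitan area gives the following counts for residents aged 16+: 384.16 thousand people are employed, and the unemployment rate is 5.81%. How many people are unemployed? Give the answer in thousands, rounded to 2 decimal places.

About 23.70 thousand are unemployed.

Let U be the number unemployed. The labor force is E + U, and U/(E+U) = 0.0581.
So U = 0.0581 × 384.16 / (1 − 0.0581) = 22.3197 / 0.9419 ≈ 23.70 thousand.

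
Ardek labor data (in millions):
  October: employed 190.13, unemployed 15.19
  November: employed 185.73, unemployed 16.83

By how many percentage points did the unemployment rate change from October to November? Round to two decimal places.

October: labor force = 190.13 + 15.19 = 205.32; u = 15.19/205.32 = 7.40%.
November: labor force = 185.73 + 16.83 = 202.56; u = 16.83/202.56 = 8.31%.
Change = 8.31% − 7.40% = +0.91 pp.

The unemployment rate changed by +0.91 percentage points.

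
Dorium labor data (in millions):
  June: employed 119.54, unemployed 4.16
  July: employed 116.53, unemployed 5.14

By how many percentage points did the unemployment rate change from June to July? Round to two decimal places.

June: labor force = 119.54 + 4.16 = 123.70; u = 4.16/123.70 = 3.36%.
July: labor force = 116.53 + 5.14 = 121.67; u = 5.14/121.67 = 4.22%.
Change = 4.22% − 3.36% = +0.86 pp.

The unemployment rate changed by +0.86 percentage points.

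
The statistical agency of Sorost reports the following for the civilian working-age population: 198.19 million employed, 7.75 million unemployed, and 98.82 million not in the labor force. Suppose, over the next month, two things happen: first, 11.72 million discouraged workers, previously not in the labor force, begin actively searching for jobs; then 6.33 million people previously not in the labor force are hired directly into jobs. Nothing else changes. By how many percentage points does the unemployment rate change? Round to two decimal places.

Initially, labor force = 198.19 + 7.75 = 205.94 million, so u = 7.75/205.94 = 3.76%.
After the first change, unemployed and labor force both rise by 11.72 → E = 198.19, U = 19.47, labor force = 217.66 million.
After the second change, employed and labor force both rise by 6.33; unemployed unchanged → E = 204.52, U = 19.47, labor force = 223.99 million.
New unemployment rate = 19.47 / 223.99 = 8.69%.
Change = 8.69% − 3.76% = +4.93 percentage points.

The unemployment rate changes by +4.93 percentage points.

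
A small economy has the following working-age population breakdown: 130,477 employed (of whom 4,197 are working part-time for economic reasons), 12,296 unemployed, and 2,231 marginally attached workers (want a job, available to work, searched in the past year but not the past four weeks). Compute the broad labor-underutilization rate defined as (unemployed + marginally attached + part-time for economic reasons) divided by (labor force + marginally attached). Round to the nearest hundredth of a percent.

Broad underutilization rate ≈ 12.91%.

Labor force = 130,477 + 12,296 = 142,773.
Numerator = 12,296 + 2,231 + 4,197 = 18,724.
Denominator = 142,773 + 2,231 = 145,004.
Broad rate = 18,724 / 145,004 = 12.91%.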